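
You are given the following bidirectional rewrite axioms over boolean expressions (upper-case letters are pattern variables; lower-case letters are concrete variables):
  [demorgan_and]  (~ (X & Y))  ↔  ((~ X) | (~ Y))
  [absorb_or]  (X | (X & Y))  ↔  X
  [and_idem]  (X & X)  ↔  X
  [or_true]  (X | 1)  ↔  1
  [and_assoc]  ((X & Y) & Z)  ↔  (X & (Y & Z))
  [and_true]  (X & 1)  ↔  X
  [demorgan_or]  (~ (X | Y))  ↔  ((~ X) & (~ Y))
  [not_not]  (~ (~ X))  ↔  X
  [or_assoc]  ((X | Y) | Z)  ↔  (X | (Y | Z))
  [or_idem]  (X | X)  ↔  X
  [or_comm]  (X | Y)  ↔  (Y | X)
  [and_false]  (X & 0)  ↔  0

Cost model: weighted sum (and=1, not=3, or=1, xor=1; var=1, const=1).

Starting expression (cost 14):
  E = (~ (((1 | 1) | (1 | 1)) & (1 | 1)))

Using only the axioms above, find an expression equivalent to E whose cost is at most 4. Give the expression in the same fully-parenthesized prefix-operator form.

(~ 1)   [cost 4]

step 1: or_idem (→) rewrites ((1 | 1) | (1 | 1)) into (1 | 1), now (~ ((1 | 1) & (1 | 1)))
step 2: and_idem (→) rewrites ((1 | 1) & (1 | 1)) into (1 | 1), now (~ (1 | 1))
step 3: or_idem (→) rewrites (1 | 1) into 1, reaching cost 4 (bound 4)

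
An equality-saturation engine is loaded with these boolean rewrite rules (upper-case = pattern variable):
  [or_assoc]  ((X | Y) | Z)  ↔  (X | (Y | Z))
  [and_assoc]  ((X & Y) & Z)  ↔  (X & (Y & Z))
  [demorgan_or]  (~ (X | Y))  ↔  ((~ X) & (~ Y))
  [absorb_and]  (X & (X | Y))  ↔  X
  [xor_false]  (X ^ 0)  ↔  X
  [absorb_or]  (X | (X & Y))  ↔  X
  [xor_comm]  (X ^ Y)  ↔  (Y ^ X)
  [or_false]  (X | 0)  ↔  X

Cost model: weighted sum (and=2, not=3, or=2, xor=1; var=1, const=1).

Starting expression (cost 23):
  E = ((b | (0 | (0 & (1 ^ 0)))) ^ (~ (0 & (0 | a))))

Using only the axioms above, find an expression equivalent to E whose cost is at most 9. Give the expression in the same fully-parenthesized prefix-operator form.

step 1: absorb_and (→) rewrites (0 & (0 | a)) into 0, now ((b | (0 | (0 & (1 ^ 0)))) ^ (~ 0))
step 2: xor_false (→) rewrites (1 ^ 0) into 1, now ((b | (0 | (0 & 1))) ^ (~ 0))
step 3: absorb_or (→) rewrites (0 | (0 & 1)) into 0, reaching cost 9 (bound 9)

((b | 0) ^ (~ 0))   [cost 9]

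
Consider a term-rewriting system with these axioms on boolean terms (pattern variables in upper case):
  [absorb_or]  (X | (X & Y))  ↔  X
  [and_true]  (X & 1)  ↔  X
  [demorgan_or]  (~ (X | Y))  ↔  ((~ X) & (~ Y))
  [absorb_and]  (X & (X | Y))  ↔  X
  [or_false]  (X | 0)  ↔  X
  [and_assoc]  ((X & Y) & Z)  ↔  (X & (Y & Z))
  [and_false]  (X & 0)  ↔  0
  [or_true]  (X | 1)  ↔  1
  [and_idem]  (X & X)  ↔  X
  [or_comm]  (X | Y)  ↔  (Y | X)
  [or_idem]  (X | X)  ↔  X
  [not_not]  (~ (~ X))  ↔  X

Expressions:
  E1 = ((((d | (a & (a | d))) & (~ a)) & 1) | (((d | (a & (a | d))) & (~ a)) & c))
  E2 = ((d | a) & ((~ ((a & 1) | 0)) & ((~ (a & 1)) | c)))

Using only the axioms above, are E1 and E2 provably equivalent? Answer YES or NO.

(1) (((d | (a & (a | d))) & (~ a)) & 1)  =[and_true →]=  ((d | (a & (a | d))) & (~ a))    ⊢ (((d | (a & (a | d))) & (~ a)) | (((d | (a & (a | d))) & (~ a)) & c))
(2) (((d | (a & (a | d))) & (~ a)) | (((d | (a & (a | d))) & (~ a)) & c))  =[absorb_or →]=  ((d | (a & (a | d))) & (~ a))
(3) (a & (a | d))  =[absorb_and →]=  a    ⊢ ((d | a) & (~ a))
(4) a  =[and_true ←]=  (a & 1)    ⊢ ((d | a) & (~ (a & 1)))
(5) (~ (a & 1))  =[absorb_and ←]=  ((~ (a & 1)) & ((~ (a & 1)) | c))    ⊢ ((d | a) & ((~ (a & 1)) & ((~ (a & 1)) | c)))
(6) (a & 1)  =[or_false ←]=  ((a & 1) | 0)    ⊢ E2

YES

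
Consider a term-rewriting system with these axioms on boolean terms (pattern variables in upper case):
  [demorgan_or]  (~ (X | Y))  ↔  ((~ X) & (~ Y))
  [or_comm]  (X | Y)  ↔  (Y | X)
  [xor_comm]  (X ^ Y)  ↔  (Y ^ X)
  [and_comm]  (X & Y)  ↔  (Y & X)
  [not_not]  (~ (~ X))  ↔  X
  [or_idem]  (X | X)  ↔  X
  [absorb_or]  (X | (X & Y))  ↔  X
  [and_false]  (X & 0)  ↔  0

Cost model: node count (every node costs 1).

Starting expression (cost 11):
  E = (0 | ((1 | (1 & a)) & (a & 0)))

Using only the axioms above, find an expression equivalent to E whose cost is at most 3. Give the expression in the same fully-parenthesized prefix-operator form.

(0 | 0)   [cost 3]

1. [and_false →] (a & 0)  →  0;  E = (0 | ((1 | (1 & a)) & 0))
2. [absorb_or →] (1 | (1 & a))  →  1;  E = (0 | (1 & 0))
3. [and_false →] (1 & 0)  →  0;  cost 3 ≤ 3, done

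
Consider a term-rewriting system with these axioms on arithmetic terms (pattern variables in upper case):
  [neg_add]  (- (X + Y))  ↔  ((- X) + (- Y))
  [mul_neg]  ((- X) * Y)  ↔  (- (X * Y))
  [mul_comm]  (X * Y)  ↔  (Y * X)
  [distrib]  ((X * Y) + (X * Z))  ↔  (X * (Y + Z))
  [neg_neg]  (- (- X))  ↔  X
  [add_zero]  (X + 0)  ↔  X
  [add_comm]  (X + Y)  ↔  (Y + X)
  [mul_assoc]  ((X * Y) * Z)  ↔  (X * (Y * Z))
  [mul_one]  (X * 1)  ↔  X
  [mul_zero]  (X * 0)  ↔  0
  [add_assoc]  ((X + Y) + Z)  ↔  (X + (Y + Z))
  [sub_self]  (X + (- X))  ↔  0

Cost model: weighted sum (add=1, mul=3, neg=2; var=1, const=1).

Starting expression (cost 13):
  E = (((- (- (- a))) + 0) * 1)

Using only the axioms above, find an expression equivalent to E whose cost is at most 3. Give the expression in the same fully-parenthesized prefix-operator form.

(1) (- (- (- a)))  =[neg_neg →]=  (- a)    ⊢ (((- a) + 0) * 1)
(2) ((- a) + 0)  =[add_zero →]=  (- a)    ⊢ ((- a) * 1)
(3) ((- a) * 1)  =[mul_one →]=  (- a)    ⊢ cost 3, within 3

(- a)   [cost 3]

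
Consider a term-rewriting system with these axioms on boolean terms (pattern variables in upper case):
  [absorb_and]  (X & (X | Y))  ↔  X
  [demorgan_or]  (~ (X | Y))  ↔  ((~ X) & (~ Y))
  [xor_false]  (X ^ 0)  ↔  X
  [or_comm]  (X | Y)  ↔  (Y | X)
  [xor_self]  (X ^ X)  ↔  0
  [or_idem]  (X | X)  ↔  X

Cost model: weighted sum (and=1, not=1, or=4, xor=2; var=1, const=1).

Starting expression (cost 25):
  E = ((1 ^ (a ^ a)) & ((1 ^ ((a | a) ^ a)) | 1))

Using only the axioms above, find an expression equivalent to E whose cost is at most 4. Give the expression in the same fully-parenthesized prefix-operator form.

step 1: or_idem (→) rewrites (a | a) into a, now ((1 ^ (a ^ a)) & ((1 ^ (a ^ a)) | 1))
step 2: absorb_and (→) rewrites ((1 ^ (a ^ a)) & ((1 ^ (a ^ a)) | 1)) into (1 ^ (a ^ a))
step 3: xor_self (→) rewrites (a ^ a) into 0, reaching cost 4 (bound 4)

(1 ^ 0)   [cost 4]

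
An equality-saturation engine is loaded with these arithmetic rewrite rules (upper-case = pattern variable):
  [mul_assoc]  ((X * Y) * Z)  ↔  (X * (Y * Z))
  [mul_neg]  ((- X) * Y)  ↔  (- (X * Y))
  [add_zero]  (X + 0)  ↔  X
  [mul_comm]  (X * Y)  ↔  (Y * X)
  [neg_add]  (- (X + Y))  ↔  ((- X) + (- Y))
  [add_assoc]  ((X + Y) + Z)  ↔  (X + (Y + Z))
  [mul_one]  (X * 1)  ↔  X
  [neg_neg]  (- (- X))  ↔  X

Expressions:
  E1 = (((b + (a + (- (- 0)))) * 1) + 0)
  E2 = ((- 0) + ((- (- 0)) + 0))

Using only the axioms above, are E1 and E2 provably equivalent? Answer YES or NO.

NO

All listed rules preserve value, hence provable equivalence implies equal values everywhere; look for a separating assignment.
a=0, b=1 gives E1 ↦ 1, E2 ↦ 0; values differ ⇒ not provably equivalent.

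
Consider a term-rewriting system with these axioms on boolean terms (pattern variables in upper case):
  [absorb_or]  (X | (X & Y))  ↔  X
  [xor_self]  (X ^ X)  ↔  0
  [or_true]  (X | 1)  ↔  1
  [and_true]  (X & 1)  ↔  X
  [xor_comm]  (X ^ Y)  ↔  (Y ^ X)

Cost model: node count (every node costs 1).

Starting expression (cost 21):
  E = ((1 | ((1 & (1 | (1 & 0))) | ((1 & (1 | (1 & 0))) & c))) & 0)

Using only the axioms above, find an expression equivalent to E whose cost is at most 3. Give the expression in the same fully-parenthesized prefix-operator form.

step 1: absorb_or (→) rewrites ((1 & (1 | (1 & 0))) | ((1 & (1 | (1 & 0))) & c)) into (1 & (1 | (1 & 0))), now ((1 | (1 & (1 | (1 & 0)))) & 0)
step 2: absorb_or (→) rewrites (1 | (1 & 0)) into 1, now ((1 | (1 & 1)) & 0)
step 3: absorb_or (→) rewrites (1 | (1 & 1)) into 1, reaching cost 3 (bound 3)

(1 & 0)   [cost 3]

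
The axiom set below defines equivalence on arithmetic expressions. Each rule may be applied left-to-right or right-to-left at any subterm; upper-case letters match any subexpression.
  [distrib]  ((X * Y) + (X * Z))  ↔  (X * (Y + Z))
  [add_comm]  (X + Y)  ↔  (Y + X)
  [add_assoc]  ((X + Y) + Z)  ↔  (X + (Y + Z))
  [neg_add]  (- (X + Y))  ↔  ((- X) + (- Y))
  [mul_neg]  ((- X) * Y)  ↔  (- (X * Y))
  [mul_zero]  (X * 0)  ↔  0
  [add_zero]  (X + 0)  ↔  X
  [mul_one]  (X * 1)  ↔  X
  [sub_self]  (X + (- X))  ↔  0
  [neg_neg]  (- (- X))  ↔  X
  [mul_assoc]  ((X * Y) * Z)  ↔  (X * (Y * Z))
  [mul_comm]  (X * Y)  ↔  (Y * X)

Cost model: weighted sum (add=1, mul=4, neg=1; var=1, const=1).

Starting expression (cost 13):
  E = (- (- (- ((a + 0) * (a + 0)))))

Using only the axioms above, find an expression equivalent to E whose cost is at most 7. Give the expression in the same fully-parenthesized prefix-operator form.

step 1: add_zero (→) rewrites (a + 0) into a, now (- (- (- (a * (a + 0)))))
step 2: add_zero (→) rewrites (a + 0) into a, now (- (- (- (a * a))))
step 3: neg_neg (→) rewrites (- (- (- (a * a)))) into (- (a * a)), reaching cost 7 (bound 7)

(- (a * a))   [cost 7]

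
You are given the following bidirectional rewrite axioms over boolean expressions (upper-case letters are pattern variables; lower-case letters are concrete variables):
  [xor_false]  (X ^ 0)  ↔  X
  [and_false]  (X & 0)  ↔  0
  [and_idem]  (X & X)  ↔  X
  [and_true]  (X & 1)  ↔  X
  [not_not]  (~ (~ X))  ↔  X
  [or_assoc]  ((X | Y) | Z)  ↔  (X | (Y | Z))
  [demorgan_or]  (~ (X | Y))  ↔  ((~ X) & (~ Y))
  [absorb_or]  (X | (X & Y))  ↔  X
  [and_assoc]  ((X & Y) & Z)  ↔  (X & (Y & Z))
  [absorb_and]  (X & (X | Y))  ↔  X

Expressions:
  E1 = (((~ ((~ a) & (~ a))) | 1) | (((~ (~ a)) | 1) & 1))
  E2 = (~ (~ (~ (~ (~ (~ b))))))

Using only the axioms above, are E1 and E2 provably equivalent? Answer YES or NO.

NO

All listed rules preserve value, hence provable equivalence implies equal values everywhere; look for a separating assignment.
a=0, b=0 gives E1 ↦ 1, E2 ↦ 0; values differ ⇒ not provably equivalent.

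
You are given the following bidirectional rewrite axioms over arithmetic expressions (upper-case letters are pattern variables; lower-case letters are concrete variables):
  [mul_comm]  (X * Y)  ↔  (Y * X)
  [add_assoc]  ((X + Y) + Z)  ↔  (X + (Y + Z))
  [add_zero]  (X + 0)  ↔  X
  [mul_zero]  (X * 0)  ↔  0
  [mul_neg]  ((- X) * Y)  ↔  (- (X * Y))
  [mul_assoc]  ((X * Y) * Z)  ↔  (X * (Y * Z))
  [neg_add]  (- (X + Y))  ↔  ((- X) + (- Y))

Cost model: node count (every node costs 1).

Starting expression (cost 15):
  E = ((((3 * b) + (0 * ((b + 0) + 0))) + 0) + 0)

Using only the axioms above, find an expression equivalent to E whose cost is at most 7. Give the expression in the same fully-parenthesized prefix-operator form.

((3 * b) + (b * 0))   [cost 7]

(1) (b + 0)  =[add_zero →]=  b    ⊢ ((((3 * b) + (0 * (b + 0))) + 0) + 0)
(2) (0 * (b + 0))  =[mul_comm →]=  ((b + 0) * 0)    ⊢ ((((3 * b) + ((b + 0) * 0)) + 0) + 0)
(3) ((((3 * b) + ((b + 0) * 0)) + 0) + 0)  =[add_zero →]=  (((3 * b) + ((b + 0) * 0)) + 0)
(4) (((3 * b) + ((b + 0) * 0)) + 0)  =[add_zero →]=  ((3 * b) + ((b + 0) * 0))
(5) (b + 0)  =[add_zero →]=  b    ⊢ cost 7, within 7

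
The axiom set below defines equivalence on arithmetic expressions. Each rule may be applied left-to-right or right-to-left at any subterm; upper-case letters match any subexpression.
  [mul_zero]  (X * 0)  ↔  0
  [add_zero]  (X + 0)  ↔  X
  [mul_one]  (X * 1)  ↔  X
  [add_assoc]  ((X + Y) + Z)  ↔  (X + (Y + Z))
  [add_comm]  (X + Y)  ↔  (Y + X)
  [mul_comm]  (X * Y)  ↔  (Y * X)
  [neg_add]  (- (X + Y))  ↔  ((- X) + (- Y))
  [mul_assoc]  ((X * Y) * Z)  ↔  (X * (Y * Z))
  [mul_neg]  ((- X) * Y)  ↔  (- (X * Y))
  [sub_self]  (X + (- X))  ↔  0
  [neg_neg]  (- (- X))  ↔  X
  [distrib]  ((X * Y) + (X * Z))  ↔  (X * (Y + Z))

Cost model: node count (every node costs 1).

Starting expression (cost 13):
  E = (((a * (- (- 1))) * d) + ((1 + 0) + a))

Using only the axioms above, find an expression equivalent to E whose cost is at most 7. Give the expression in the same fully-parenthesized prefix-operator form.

step 1: add_zero (→) rewrites (1 + 0) into 1, now (((a * (- (- 1))) * d) + (1 + a))
step 2: neg_neg (→) rewrites (- (- 1)) into 1, now (((a * 1) * d) + (1 + a))
step 3: mul_one (→) rewrites (a * 1) into a, reaching cost 7 (bound 7)

((a * d) + (1 + a))   [cost 7]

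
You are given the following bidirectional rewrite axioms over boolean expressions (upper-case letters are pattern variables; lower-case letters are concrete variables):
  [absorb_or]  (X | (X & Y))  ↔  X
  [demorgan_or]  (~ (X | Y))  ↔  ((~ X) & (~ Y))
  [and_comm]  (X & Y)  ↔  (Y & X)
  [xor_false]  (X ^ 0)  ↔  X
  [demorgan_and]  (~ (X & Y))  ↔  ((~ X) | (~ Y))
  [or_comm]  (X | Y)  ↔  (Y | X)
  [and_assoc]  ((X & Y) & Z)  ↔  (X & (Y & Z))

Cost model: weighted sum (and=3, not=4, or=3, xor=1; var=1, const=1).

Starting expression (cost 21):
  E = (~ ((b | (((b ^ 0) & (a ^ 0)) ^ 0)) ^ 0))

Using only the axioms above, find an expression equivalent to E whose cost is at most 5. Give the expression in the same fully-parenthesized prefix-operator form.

(1) (((b ^ 0) & (a ^ 0)) ^ 0)  =[xor_false →]=  ((b ^ 0) & (a ^ 0))    ⊢ (~ ((b | ((b ^ 0) & (a ^ 0))) ^ 0))
(2) (a ^ 0)  =[xor_false →]=  a    ⊢ (~ ((b | ((b ^ 0) & a)) ^ 0))
(3) (b ^ 0)  =[xor_false →]=  b    ⊢ (~ ((b | (b & a)) ^ 0))
(4) (b | (b & a))  =[absorb_or →]=  b    ⊢ (~ (b ^ 0))
(5) (b ^ 0)  =[xor_false →]=  b    ⊢ cost 5, within 5

(~ b)   [cost 5]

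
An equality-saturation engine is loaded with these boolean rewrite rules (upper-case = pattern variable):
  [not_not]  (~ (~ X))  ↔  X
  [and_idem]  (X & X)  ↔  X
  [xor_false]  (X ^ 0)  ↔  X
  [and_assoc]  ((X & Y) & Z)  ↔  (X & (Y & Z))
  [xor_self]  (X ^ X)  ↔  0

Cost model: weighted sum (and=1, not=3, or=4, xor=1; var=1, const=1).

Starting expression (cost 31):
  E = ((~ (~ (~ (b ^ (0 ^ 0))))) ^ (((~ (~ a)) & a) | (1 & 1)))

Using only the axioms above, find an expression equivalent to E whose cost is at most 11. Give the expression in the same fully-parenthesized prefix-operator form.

(1) (0 ^ 0)  =[xor_false →]=  0    ⊢ ((~ (~ (~ (b ^ 0)))) ^ (((~ (~ a)) & a) | (1 & 1)))
(2) (~ (~ (~ (b ^ 0))))  =[not_not →]=  (~ (b ^ 0))    ⊢ ((~ (b ^ 0)) ^ (((~ (~ a)) & a) | (1 & 1)))
(3) (~ (~ a))  =[not_not →]=  a    ⊢ ((~ (b ^ 0)) ^ ((a & a) | (1 & 1)))
(4) (a & a)  =[and_idem →]=  a    ⊢ ((~ (b ^ 0)) ^ (a | (1 & 1)))
(5) (1 & 1)  =[and_idem →]=  1    ⊢ ((~ (b ^ 0)) ^ (a | 1))
(6) (b ^ 0)  =[xor_false →]=  b    ⊢ cost 11, within 11

((~ b) ^ (a | 1))   [cost 11]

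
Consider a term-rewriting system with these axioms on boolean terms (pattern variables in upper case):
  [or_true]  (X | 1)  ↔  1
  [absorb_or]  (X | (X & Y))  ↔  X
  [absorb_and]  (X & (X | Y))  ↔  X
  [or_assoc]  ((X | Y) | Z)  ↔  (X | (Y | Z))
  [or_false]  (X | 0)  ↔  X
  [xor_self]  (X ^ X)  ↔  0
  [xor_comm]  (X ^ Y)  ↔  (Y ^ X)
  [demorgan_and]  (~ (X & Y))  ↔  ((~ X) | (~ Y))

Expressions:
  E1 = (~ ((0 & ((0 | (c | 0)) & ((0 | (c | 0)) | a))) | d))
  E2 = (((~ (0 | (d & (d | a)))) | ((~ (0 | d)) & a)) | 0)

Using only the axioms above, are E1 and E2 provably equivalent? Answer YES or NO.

step 1: absorb_and (→) rewrites ((0 | (c | 0)) & ((0 | (c | 0)) | a)) into (0 | (c | 0)), now (~ ((0 & (0 | (c | 0))) | d))
step 2: or_false (→) rewrites (c | 0) into c, now (~ ((0 & (0 | c)) | d))
step 3: absorb_and (→) rewrites (0 & (0 | c)) into 0, now (~ (0 | d))
step 4: absorb_or (←) rewrites (~ (0 | d)) into ((~ (0 | d)) | ((~ (0 | d)) & a))
step 5: absorb_and (←) rewrites d into (d & (d | a)), now ((~ (0 | (d & (d | a)))) | ((~ (0 | d)) & a))
step 6: or_false (←) rewrites ((~ (0 | (d & (d | a)))) | ((~ (0 | d)) & a)) into (((~ (0 | (d & (d | a)))) | ((~ (0 | d)) & a)) | 0), which is E2

YES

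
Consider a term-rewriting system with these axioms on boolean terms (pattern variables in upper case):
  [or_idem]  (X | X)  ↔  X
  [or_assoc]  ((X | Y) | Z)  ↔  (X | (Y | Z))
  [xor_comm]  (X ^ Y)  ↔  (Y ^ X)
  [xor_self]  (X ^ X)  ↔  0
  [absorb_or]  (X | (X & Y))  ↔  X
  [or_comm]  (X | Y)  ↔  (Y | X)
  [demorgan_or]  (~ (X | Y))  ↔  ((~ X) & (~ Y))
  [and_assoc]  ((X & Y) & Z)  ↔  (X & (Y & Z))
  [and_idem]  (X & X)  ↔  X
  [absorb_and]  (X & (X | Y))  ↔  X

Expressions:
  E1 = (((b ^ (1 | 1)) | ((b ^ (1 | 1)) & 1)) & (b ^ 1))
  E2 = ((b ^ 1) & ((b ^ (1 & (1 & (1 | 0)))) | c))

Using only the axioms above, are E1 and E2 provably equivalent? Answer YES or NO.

YES

1. [absorb_or →] ((b ^ (1 | 1)) | ((b ^ (1 | 1)) & 1))  →  (b ^ (1 | 1));  E1 = ((b ^ (1 | 1)) & (b ^ 1))
2. [or_idem →] (1 | 1)  →  1;  E1 = ((b ^ 1) & (b ^ 1))
3. [and_idem →] ((b ^ 1) & (b ^ 1))  →  (b ^ 1)
4. [absorb_and ←] (b ^ 1)  →  ((b ^ 1) & ((b ^ 1) | c))
5. [and_idem ←] 1  →  (1 & 1);  E1 = ((b ^ 1) & ((b ^ (1 & 1)) | c))
6. [absorb_and ←] 1  →  (1 & (1 | 0));  this is E2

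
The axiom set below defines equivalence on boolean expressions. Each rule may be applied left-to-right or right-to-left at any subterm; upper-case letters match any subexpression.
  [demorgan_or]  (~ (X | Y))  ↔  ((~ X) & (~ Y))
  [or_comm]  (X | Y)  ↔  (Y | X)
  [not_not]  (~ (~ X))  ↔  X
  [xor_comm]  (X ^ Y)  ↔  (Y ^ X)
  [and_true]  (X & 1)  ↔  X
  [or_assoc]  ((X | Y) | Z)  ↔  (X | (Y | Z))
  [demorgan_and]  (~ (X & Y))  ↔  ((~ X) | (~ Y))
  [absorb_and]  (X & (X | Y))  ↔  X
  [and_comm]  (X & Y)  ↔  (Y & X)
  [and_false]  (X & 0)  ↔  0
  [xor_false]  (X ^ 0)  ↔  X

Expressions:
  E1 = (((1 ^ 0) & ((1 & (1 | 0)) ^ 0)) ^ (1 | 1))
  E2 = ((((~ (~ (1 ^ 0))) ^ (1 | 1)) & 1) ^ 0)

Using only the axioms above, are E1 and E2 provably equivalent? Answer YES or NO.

YES

step 1: absorb_and (→) rewrites (1 & (1 | 0)) into 1, now (((1 ^ 0) & (1 ^ 0)) ^ (1 | 1))
step 2: xor_false (→) rewrites (1 ^ 0) into 1, now (((1 ^ 0) & 1) ^ (1 | 1))
step 3: and_true (→) rewrites ((1 ^ 0) & 1) into (1 ^ 0), now ((1 ^ 0) ^ (1 | 1))
step 4: xor_false (←) rewrites ((1 ^ 0) ^ (1 | 1)) into (((1 ^ 0) ^ (1 | 1)) ^ 0)
step 5: and_true (←) rewrites ((1 ^ 0) ^ (1 | 1)) into (((1 ^ 0) ^ (1 | 1)) & 1), now ((((1 ^ 0) ^ (1 | 1)) & 1) ^ 0)
step 6: not_not (←) rewrites (1 ^ 0) into (~ (~ (1 ^ 0))), which is E2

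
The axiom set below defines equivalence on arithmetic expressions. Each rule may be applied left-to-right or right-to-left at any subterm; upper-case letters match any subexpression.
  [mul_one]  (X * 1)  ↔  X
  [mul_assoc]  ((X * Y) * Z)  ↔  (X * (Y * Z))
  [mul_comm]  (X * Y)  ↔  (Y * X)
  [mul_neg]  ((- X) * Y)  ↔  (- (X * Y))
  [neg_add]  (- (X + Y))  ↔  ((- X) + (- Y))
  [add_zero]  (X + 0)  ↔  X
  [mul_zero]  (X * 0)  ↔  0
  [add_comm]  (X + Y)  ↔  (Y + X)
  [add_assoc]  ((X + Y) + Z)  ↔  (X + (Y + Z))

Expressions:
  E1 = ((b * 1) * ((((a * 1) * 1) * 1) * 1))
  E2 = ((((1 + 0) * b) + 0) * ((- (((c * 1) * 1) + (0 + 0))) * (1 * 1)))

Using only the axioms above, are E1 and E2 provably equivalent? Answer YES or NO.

NO

The axioms are sound identities: if E1 ↔* E2 then E1 and E2 evaluate identically under any assignment.
Under a=0, b=1, c=1: E1 evaluates to 0, E2 to -1. Distinct ⇒ no rewrite sequence connects them.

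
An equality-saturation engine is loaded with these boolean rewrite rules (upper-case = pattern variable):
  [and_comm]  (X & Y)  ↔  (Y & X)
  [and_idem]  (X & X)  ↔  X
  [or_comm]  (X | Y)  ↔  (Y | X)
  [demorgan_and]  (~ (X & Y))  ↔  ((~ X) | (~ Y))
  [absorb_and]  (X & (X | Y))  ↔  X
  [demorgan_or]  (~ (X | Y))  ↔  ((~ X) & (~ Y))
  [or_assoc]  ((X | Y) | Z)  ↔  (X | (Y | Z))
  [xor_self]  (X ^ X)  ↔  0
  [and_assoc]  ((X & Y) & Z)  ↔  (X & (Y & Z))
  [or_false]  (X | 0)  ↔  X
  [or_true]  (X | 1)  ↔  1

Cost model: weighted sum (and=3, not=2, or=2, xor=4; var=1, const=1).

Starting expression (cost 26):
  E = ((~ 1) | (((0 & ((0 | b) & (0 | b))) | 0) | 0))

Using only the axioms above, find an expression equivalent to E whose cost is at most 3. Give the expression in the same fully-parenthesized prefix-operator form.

(~ 1)   [cost 3]

step 1: or_false (→) rewrites ((0 & ((0 | b) & (0 | b))) | 0) into (0 & ((0 | b) & (0 | b))), now ((~ 1) | ((0 & ((0 | b) & (0 | b))) | 0))
step 2: or_false (→) rewrites ((0 & ((0 | b) & (0 | b))) | 0) into (0 & ((0 | b) & (0 | b))), now ((~ 1) | (0 & ((0 | b) & (0 | b))))
step 3: and_idem (→) rewrites ((0 | b) & (0 | b)) into (0 | b), now ((~ 1) | (0 & (0 | b)))
step 4: absorb_and (→) rewrites (0 & (0 | b)) into 0, now ((~ 1) | 0)
step 5: or_false (→) rewrites ((~ 1) | 0) into (~ 1), reaching cost 3 (bound 3)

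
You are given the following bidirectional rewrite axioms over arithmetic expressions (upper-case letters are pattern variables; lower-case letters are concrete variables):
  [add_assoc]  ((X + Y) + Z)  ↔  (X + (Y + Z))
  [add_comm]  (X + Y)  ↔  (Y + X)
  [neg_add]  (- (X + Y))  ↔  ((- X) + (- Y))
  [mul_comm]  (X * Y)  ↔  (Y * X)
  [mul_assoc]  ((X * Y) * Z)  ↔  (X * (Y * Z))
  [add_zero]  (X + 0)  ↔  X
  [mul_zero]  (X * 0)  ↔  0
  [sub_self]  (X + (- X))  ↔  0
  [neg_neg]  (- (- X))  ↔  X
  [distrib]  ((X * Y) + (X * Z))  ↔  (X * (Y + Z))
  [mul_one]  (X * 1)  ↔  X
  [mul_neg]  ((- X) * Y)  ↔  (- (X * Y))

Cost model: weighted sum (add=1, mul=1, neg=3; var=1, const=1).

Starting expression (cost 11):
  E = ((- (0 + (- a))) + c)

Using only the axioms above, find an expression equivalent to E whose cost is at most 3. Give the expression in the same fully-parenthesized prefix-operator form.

step 1: add_comm (→) rewrites (0 + (- a)) into ((- a) + 0), now ((- ((- a) + 0)) + c)
step 2: add_zero (→) rewrites ((- a) + 0) into (- a), now ((- (- a)) + c)
step 3: neg_neg (→) rewrites (- (- a)) into a, reaching cost 3 (bound 3)

(a + c)   [cost 3]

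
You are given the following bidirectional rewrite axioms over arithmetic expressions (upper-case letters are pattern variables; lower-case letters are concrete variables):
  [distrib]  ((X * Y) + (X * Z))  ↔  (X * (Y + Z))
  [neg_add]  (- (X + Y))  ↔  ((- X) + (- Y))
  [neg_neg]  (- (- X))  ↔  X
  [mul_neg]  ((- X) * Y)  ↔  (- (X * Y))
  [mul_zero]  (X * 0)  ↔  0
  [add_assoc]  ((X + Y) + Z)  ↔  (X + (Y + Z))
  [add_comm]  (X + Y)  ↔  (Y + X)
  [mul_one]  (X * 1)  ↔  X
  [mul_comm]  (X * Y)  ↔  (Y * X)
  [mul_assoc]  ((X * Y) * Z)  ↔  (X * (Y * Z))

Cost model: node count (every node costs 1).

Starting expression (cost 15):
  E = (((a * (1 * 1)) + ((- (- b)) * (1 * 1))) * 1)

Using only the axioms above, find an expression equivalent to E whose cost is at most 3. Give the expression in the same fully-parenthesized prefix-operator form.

(b + a)   [cost 3]

1. [mul_one →] (((a * (1 * 1)) + ((- (- b)) * (1 * 1))) * 1)  →  ((a * (1 * 1)) + ((- (- b)) * (1 * 1)))
2. [add_comm →] ((a * (1 * 1)) + ((- (- b)) * (1 * 1)))  →  (((- (- b)) * (1 * 1)) + (a * (1 * 1)))
3. [mul_one →] (1 * 1)  →  1;  E = (((- (- b)) * 1) + (a * (1 * 1)))
4. [neg_neg →] (- (- b))  →  b;  E = ((b * 1) + (a * (1 * 1)))
5. [mul_one →] (1 * 1)  →  1;  E = ((b * 1) + (a * 1))
6. [mul_one →] (a * 1)  →  a;  E = ((b * 1) + a)
7. [mul_one →] (b * 1)  →  b;  cost 3 ≤ 3, done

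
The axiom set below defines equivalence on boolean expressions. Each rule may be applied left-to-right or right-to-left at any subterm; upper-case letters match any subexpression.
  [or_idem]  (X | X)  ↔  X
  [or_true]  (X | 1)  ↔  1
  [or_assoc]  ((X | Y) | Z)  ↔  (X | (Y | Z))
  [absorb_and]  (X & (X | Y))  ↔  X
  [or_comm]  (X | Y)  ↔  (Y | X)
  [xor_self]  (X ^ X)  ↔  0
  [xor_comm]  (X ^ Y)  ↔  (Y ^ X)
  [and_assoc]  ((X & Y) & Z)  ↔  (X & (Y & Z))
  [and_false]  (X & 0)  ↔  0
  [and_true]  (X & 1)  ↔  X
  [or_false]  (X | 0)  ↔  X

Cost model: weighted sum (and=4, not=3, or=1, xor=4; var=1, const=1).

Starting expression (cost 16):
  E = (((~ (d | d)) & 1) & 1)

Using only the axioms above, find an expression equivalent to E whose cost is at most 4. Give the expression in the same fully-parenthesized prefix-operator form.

step 1: or_idem (→) rewrites (d | d) into d, now (((~ d) & 1) & 1)
step 2: and_true (→) rewrites (((~ d) & 1) & 1) into ((~ d) & 1)
step 3: and_true (→) rewrites ((~ d) & 1) into (~ d), reaching cost 4 (bound 4)

(~ d)   [cost 4]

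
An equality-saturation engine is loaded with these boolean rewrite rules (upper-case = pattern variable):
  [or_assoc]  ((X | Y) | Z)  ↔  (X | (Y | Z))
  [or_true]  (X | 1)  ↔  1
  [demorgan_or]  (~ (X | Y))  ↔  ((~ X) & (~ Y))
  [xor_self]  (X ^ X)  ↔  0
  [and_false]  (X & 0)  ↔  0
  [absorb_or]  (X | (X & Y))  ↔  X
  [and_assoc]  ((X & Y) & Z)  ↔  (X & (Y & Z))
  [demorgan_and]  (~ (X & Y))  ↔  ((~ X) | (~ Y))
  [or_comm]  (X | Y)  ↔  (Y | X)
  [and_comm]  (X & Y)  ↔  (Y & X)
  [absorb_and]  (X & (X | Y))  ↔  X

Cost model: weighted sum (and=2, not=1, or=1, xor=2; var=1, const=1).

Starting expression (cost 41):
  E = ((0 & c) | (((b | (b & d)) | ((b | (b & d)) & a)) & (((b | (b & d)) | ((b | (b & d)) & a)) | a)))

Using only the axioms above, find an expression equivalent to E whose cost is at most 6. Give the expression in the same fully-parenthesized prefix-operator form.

((0 & c) | b)   [cost 6]

1. [absorb_and →] (((b | (b & d)) | ((b | (b & d)) & a)) & (((b | (b & d)) | ((b | (b & d)) & a)) | a))  →  ((b | (b & d)) | ((b | (b & d)) & a));  E = ((0 & c) | ((b | (b & d)) | ((b | (b & d)) & a)))
2. [absorb_or →] ((b | (b & d)) | ((b | (b & d)) & a))  →  (b | (b & d));  E = ((0 & c) | (b | (b & d)))
3. [absorb_or →] (b | (b & d))  →  b;  cost 6 ≤ 6, done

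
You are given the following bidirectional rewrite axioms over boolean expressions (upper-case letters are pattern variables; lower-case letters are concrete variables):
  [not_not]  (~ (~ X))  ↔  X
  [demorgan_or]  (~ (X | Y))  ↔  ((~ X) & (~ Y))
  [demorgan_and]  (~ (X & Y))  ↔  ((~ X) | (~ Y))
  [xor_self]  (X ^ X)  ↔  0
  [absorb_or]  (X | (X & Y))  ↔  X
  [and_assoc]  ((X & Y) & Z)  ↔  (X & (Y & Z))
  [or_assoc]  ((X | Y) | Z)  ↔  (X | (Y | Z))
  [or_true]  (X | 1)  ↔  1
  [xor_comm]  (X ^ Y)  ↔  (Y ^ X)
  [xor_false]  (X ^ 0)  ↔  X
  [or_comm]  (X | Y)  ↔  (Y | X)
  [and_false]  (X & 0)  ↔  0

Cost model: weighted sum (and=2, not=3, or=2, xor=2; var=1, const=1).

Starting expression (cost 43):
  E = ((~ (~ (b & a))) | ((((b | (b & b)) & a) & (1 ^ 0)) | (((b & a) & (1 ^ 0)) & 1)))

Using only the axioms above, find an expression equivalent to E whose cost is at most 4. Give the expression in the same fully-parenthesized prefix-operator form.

(1) (b | (b & b))  =[absorb_or →]=  b    ⊢ ((~ (~ (b & a))) | (((b & a) & (1 ^ 0)) | (((b & a) & (1 ^ 0)) & 1)))
(2) (~ (~ (b & a)))  =[not_not →]=  (b & a)    ⊢ ((b & a) | (((b & a) & (1 ^ 0)) | (((b & a) & (1 ^ 0)) & 1)))
(3) (((b & a) & (1 ^ 0)) | (((b & a) & (1 ^ 0)) & 1))  =[absorb_or →]=  ((b & a) & (1 ^ 0))    ⊢ ((b & a) | ((b & a) & (1 ^ 0)))
(4) (1 ^ 0)  =[xor_false →]=  1    ⊢ ((b & a) | ((b & a) & 1))
(5) ((b & a) | ((b & a) & 1))  =[absorb_or →]=  (b & a)    ⊢ cost 4, within 4

(b & a)   [cost 4]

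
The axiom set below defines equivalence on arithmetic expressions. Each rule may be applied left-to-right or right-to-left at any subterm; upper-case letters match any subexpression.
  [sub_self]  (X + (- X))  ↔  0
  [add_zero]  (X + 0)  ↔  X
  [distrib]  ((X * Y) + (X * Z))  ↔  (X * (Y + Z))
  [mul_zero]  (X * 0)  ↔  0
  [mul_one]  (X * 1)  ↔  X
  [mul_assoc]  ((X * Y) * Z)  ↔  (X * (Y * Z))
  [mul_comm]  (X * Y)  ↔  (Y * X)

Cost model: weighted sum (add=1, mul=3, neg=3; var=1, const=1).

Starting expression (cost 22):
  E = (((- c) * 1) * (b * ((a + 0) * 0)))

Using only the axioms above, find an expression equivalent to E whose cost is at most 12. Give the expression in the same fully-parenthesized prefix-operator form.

((- c) * (b * 0))   [cost 12]

step 1: mul_one (→) rewrites ((- c) * 1) into (- c), now ((- c) * (b * ((a + 0) * 0)))
step 2: add_zero (→) rewrites (a + 0) into a, now ((- c) * (b * (a * 0)))
step 3: mul_zero (→) rewrites (a * 0) into 0, reaching cost 12 (bound 12)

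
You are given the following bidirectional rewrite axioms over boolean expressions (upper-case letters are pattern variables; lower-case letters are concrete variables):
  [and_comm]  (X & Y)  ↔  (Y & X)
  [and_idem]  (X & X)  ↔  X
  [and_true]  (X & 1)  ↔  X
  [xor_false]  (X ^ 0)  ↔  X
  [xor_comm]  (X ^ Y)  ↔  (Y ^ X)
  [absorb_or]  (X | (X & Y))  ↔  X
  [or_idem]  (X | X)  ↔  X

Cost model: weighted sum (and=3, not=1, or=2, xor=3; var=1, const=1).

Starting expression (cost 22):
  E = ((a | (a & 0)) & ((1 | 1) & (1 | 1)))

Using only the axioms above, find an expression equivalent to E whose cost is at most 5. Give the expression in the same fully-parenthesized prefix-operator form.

step 1: absorb_or (→) rewrites (a | (a & 0)) into a, now (a & ((1 | 1) & (1 | 1)))
step 2: and_idem (→) rewrites ((1 | 1) & (1 | 1)) into (1 | 1), now (a & (1 | 1))
step 3: or_idem (→) rewrites (1 | 1) into 1, reaching cost 5 (bound 5)

(a & 1)   [cost 5]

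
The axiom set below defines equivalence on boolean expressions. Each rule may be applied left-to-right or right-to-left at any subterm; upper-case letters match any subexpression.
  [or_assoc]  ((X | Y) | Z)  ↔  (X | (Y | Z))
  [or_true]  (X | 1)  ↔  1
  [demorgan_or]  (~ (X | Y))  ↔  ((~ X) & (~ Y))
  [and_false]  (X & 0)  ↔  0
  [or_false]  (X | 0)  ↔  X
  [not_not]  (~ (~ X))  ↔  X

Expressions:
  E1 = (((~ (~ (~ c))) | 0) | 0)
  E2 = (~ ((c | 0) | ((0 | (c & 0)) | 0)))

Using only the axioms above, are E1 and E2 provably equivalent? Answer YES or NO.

step 1: or_false (→) rewrites ((~ (~ (~ c))) | 0) into (~ (~ (~ c))), now ((~ (~ (~ c))) | 0)
step 2: or_false (→) rewrites ((~ (~ (~ c))) | 0) into (~ (~ (~ c)))
step 3: not_not (→) rewrites (~ (~ c)) into c, now (~ c)
step 4: or_false (←) rewrites c into (c | 0), now (~ (c | 0))
step 5: or_false (←) rewrites 0 into (0 | 0), now (~ (c | (0 | 0)))
step 6: or_false (←) rewrites (0 | 0) into ((0 | 0) | 0), now (~ (c | ((0 | 0) | 0)))
step 7: or_false (←) rewrites c into (c | 0), now (~ ((c | 0) | ((0 | 0) | 0)))
step 8: and_false (←) rewrites 0 into (c & 0), which is E2

YES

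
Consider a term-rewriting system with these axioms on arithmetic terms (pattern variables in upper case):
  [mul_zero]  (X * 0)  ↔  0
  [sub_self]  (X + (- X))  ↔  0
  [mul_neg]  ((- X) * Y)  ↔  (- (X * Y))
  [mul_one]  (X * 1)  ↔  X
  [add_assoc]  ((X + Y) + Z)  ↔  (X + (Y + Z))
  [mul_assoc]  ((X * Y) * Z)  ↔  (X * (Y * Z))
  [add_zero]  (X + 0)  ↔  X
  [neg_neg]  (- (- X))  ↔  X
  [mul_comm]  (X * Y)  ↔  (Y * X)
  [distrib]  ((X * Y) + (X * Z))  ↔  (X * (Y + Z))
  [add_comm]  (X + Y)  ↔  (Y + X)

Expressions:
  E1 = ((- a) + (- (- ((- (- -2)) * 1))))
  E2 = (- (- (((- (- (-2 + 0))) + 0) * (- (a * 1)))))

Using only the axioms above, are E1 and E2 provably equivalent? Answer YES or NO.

The axioms are sound identities: if E1 ↔* E2 then E1 and E2 evaluate identically under any assignment.
Under a=0: E1 evaluates to -2, E2 to 0. Distinct ⇒ no rewrite sequence connects them.

NO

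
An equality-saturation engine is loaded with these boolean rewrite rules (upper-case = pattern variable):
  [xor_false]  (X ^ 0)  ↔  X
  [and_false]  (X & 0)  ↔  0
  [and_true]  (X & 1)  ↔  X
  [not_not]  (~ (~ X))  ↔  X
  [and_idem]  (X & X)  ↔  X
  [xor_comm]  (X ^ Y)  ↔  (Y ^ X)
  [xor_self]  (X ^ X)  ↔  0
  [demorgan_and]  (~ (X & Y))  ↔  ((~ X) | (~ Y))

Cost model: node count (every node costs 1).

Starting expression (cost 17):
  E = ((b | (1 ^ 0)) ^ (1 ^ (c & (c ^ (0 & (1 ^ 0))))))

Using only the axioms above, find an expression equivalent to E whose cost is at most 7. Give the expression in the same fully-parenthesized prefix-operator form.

((b | 1) ^ (1 ^ c))   [cost 7]

(1) (1 ^ 0)  =[xor_false →]=  1    ⊢ ((b | (1 ^ 0)) ^ (1 ^ (c & (c ^ (0 & 1)))))
(2) (0 & 1)  =[and_true →]=  0    ⊢ ((b | (1 ^ 0)) ^ (1 ^ (c & (c ^ 0))))
(3) (c ^ 0)  =[xor_false →]=  c    ⊢ ((b | (1 ^ 0)) ^ (1 ^ (c & c)))
(4) (1 ^ 0)  =[xor_false →]=  1    ⊢ ((b | 1) ^ (1 ^ (c & c)))
(5) (c & c)  =[and_idem →]=  c    ⊢ cost 7, within 7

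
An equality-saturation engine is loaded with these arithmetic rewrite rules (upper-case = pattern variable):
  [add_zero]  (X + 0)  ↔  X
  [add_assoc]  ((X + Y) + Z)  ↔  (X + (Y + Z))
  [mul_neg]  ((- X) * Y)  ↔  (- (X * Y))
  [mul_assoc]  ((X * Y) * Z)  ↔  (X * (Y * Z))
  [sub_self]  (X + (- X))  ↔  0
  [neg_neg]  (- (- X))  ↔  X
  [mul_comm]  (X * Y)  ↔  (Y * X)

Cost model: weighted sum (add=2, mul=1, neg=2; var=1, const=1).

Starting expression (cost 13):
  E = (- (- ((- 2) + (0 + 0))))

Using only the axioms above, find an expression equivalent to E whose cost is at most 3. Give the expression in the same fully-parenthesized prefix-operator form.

1. [add_zero →] (0 + 0)  →  0;  E = (- (- ((- 2) + 0)))
2. [add_zero →] ((- 2) + 0)  →  (- 2);  E = (- (- (- 2)))
3. [neg_neg →] (- (- (- 2)))  →  (- 2);  cost 3 ≤ 3, done

(- 2)   [cost 3]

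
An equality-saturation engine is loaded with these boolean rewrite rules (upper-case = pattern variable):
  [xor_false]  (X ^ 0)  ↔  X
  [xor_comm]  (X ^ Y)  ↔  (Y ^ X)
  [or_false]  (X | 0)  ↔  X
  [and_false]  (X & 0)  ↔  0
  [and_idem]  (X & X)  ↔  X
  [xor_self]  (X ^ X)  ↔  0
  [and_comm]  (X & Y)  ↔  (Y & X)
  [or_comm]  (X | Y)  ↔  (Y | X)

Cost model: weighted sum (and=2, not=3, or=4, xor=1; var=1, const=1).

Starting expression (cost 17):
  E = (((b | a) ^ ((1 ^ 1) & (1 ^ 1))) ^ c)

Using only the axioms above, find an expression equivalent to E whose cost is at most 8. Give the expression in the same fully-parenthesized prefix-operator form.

((b | a) ^ c)   [cost 8]

1. [and_idem →] ((1 ^ 1) & (1 ^ 1))  →  (1 ^ 1);  E = (((b | a) ^ (1 ^ 1)) ^ c)
2. [xor_self →] (1 ^ 1)  →  0;  E = (((b | a) ^ 0) ^ c)
3. [xor_false →] ((b | a) ^ 0)  →  (b | a);  cost 8 ≤ 8, done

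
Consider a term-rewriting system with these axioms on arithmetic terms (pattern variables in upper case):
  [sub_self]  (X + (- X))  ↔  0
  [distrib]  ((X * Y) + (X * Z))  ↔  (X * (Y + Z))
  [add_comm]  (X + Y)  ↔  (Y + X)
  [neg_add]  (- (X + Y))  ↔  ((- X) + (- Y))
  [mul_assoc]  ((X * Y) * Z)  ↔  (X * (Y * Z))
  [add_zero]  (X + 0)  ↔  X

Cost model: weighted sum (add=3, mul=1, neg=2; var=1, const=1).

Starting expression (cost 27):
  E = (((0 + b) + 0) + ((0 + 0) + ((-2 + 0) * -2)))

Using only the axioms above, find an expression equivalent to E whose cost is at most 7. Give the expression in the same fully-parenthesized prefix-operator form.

step 1: add_zero (→) rewrites (-2 + 0) into -2, now (((0 + b) + 0) + ((0 + 0) + (-2 * -2)))
step 2: add_zero (→) rewrites (0 + 0) into 0, now (((0 + b) + 0) + (0 + (-2 * -2)))
step 3: add_zero (→) rewrites ((0 + b) + 0) into (0 + b), now ((0 + b) + (0 + (-2 * -2)))
step 4: add_comm (→) rewrites (0 + (-2 * -2)) into ((-2 * -2) + 0), now ((0 + b) + ((-2 * -2) + 0))
step 5: add_comm (→) rewrites (0 + b) into (b + 0), now ((b + 0) + ((-2 * -2) + 0))
step 6: add_zero (→) rewrites ((-2 * -2) + 0) into (-2 * -2), now ((b + 0) + (-2 * -2))
step 7: add_zero (→) rewrites (b + 0) into b, reaching cost 7 (bound 7)

(b + (-2 * -2))   [cost 7]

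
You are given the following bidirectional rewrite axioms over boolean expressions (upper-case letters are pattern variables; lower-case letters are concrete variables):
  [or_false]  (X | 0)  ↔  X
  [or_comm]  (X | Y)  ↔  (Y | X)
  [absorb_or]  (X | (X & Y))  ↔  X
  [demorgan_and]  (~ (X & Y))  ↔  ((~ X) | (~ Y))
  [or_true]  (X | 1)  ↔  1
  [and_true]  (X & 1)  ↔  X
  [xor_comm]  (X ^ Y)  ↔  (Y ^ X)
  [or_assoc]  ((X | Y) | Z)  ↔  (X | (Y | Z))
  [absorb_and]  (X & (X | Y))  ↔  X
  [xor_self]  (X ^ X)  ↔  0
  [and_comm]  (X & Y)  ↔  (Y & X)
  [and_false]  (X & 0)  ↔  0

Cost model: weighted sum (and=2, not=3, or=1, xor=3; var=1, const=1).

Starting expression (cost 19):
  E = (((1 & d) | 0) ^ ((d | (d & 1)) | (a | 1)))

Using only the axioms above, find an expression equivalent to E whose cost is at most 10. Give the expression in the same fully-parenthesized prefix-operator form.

1. [or_false →] ((1 & d) | 0)  →  (1 & d);  E = ((1 & d) ^ ((d | (d & 1)) | (a | 1)))
2. [absorb_or →] (d | (d & 1))  →  d;  E = ((1 & d) ^ (d | (a | 1)))
3. [or_true →] (a | 1)  →  1;  cost 10 ≤ 10, done

((1 & d) ^ (d | 1))   [cost 10]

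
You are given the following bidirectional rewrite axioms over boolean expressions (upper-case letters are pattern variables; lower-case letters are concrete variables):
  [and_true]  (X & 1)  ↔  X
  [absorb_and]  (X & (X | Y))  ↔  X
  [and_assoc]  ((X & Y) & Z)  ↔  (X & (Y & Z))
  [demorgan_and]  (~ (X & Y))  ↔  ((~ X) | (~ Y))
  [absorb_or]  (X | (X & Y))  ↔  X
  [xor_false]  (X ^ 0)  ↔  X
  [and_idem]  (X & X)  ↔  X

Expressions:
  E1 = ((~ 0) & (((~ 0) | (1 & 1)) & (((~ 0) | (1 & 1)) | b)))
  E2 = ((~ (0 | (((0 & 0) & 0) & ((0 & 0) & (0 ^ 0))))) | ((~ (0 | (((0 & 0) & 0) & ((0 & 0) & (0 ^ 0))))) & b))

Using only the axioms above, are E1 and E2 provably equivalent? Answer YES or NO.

YES

1. [absorb_and →] (((~ 0) | (1 & 1)) & (((~ 0) | (1 & 1)) | b))  →  ((~ 0) | (1 & 1));  E1 = ((~ 0) & ((~ 0) | (1 & 1)))
2. [and_true →] (1 & 1)  →  1;  E1 = ((~ 0) & ((~ 0) | 1))
3. [absorb_and →] ((~ 0) & ((~ 0) | 1))  →  (~ 0)
4. [absorb_or ←] 0  →  (0 | (0 & 0));  E1 = (~ (0 | (0 & 0)))
5. [and_idem ←] 0  →  (0 & 0);  E1 = (~ (0 | ((0 & 0) & 0)))
6. [and_idem ←] ((0 & 0) & 0)  →  (((0 & 0) & 0) & ((0 & 0) & 0));  E1 = (~ (0 | (((0 & 0) & 0) & ((0 & 0) & 0))))
7. [xor_false ←] 0  →  (0 ^ 0);  E1 = (~ (0 | (((0 & 0) & 0) & ((0 & 0) & (0 ^ 0)))))
8. [absorb_or ←] (~ (0 | (((0 & 0) & 0) & ((0 & 0) & (0 ^ 0)))))  →  ((~ (0 | (((0 & 0) & 0) & ((0 & 0) & (0 ^ 0))))) | ((~ (0 | (((0 & 0) & 0) & ((0 & 0) & (0 ^ 0))))) & b));  this is E2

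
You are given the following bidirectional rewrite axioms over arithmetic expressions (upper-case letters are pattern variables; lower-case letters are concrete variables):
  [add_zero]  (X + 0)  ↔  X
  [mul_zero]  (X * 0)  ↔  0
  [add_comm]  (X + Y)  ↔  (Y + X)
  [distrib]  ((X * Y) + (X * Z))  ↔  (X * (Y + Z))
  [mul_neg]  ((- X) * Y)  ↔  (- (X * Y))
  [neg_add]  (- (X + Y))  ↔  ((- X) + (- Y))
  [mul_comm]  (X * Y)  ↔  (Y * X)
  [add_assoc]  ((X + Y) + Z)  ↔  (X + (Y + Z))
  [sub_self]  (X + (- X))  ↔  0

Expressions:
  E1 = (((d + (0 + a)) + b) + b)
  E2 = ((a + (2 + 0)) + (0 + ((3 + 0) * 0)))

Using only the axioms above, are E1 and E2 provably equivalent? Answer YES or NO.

NO

All listed rules preserve value, hence provable equivalence implies equal values everywhere; look for a separating assignment.
a=0, b=0, d=0 gives E1 ↦ 0, E2 ↦ 2; values differ ⇒ not provably equivalent.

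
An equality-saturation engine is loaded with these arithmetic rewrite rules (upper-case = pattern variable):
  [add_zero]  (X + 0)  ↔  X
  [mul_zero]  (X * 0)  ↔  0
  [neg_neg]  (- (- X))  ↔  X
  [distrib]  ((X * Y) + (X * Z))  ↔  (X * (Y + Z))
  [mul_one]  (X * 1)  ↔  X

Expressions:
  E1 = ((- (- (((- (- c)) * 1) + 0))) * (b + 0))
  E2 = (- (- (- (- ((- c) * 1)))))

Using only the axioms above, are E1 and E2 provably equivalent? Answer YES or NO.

NO

Every axiom is a valid identity, so a rewrite proof would force E1 and E2 to agree under every assignment.
At b=0, c=1: E1 = 0 but E2 = -1; they differ, so no derivation exists.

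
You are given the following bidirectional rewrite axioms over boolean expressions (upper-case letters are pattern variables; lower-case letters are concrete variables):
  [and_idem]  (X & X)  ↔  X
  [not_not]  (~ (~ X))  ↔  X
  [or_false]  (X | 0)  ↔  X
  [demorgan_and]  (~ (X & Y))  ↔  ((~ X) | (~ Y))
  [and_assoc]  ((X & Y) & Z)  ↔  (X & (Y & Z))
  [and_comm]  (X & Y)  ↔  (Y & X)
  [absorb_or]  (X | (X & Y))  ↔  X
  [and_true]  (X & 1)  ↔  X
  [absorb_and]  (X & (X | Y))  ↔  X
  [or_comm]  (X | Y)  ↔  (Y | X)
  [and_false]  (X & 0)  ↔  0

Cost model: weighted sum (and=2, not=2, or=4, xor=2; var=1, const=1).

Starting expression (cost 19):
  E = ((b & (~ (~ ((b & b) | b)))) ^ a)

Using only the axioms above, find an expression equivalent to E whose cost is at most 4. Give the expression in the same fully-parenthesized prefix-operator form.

(b ^ a)   [cost 4]

step 1: not_not (→) rewrites (~ (~ ((b & b) | b))) into ((b & b) | b), now ((b & ((b & b) | b)) ^ a)
step 2: and_idem (→) rewrites (b & b) into b, now ((b & (b | b)) ^ a)
step 3: absorb_and (→) rewrites (b & (b | b)) into b, reaching cost 4 (bound 4)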